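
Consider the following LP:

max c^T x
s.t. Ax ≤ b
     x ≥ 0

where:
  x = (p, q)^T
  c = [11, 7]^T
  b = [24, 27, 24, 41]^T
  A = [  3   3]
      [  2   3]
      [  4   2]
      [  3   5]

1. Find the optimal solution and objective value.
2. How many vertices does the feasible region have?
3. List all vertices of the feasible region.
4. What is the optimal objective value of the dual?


1. p = 4, q = 4, z = 72
2. 4
3. (0, 0), (6, 0), (4, 4), (0, 8)
4. 72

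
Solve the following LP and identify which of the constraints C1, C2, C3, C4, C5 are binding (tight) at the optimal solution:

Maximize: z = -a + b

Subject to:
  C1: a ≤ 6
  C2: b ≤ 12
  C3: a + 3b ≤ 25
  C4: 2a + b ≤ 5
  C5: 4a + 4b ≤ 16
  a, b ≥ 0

At a = 0, b = 4, compute slack b - a·x for each constraint:
  C1: 6 − 0 = 6  (slack)
  C2: 12 − 4 = 8  (slack)
  C3: 25 − 12 = 13  (slack)
  C4: 5 − 4 = 1  (slack)
  C5: 16 − 16 = 0  (binding)

Optimal: a = 0, b = 4
Binding: C5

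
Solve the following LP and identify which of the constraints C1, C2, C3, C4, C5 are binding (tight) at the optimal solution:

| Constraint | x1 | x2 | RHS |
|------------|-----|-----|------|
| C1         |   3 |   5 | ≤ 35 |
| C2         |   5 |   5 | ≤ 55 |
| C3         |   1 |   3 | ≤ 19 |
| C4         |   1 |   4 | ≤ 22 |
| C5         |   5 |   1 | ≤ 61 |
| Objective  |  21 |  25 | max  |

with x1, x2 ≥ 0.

At x1 = 10, x2 = 1, compute slack b - a·x for each constraint:
  C1: 35 − 35 = 0  (binding)
  C2: 55 − 55 = 0  (binding)
  C3: 19 − 13 = 6  (slack)
  C4: 22 − 14 = 8  (slack)
  C5: 61 − 51 = 10  (slack)

Optimal: x1 = 10, x2 = 1
Binding: C1, C2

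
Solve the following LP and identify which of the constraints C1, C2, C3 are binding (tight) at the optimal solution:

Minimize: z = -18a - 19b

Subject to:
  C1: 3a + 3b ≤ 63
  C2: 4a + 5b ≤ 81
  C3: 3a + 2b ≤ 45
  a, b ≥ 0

At a = 9, b = 9, compute slack b - a·x for each constraint:
  C1: 63 − 54 = 9  (slack)
  C2: 81 − 81 = 0  (binding)
  C3: 45 − 45 = 0  (binding)

Optimal: a = 9, b = 9
Binding: C2, C3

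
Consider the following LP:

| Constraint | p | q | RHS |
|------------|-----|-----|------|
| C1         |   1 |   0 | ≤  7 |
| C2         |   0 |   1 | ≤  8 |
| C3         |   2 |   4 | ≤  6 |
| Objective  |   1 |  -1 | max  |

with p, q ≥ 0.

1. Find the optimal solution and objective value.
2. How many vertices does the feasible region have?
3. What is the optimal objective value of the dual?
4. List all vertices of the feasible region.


1. p = 3, q = 0, z = 3
2. 3
3. 3
4. (0, 0), (3, 0), (0, 1.5)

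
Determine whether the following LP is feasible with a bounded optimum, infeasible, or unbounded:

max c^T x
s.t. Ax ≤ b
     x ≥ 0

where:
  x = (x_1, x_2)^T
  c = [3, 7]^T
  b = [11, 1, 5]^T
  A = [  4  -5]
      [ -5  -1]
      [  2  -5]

Unbounded (objective can increase without bound)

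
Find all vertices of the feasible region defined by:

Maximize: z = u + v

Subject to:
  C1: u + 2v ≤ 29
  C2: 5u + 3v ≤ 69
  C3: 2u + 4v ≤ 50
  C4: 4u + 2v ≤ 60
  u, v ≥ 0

(0, 0), (13.8, 0), (9, 8), (0, 12.5)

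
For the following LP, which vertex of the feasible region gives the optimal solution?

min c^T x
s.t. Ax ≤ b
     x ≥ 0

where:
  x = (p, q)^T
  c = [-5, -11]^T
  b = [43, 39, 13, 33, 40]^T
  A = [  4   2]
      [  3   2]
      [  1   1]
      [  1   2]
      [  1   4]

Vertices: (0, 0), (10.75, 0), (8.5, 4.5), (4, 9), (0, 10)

Evaluate the objective at each vertex of the feasible region:
  z(0, 0) = 0
  z(10.75, 0) = -53.75
  z(8.5, 4.5) = -92
  z(4, 9) = -119  ←
  z(0, 10) = -110
The minimum is at p = 4, q = 9.

(4, 9)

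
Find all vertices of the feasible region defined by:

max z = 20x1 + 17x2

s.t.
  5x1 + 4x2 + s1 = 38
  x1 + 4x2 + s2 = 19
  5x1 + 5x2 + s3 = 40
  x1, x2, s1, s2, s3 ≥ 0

(0, 0), (7.6, 0), (6, 2), (4.333, 3.667), (0, 4.75)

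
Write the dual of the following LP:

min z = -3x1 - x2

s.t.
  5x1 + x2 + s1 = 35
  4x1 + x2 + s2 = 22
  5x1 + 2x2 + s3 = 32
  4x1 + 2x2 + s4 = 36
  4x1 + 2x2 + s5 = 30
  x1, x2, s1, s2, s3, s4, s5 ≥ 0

Primal min cᵀx s.t. Ax ≤ b, x ≥ 0  →  Dual max −bᵀy s.t. Aᵀy ≥ −c, y ≥ 0.

Maximize: z = -35y1 - 22y2 - 32y3 - 36y4 - 30y5

Subject to:
  5y1 + 4y2 + 5y3 + 4y4 + 4y5 ≥ 3
  y1 + y2 + 2y3 + 2y4 + 2y5 ≥ 1
  y1, y2, y3, y4, y5 ≥ 0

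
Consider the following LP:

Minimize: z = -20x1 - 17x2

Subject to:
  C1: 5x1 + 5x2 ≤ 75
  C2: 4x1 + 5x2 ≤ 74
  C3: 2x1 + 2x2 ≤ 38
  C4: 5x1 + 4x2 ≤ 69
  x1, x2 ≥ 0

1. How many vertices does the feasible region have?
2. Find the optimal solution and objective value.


1. 5
2. x1 = 9, x2 = 6, z = -282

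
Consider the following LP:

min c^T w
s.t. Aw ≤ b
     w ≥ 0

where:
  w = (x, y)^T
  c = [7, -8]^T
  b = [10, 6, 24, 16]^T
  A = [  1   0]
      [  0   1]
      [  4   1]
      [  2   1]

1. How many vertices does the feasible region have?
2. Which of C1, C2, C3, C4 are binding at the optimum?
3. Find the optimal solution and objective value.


1. 4
2. C2
3. x = 0, y = 6, z = -48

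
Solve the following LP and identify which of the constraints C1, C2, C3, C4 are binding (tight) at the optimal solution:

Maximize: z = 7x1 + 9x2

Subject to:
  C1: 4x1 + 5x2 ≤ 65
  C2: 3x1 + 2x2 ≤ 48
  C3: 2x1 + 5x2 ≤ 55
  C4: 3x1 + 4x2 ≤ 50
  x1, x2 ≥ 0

At x1 = 10, x2 = 5, compute slack b - a·x for each constraint:
  C1: 65 − 65 = 0  (binding)
  C2: 48 − 40 = 8  (slack)
  C3: 55 − 45 = 10  (slack)
  C4: 50 − 50 = 0  (binding)

Optimal: x1 = 10, x2 = 5
Binding: C1, C4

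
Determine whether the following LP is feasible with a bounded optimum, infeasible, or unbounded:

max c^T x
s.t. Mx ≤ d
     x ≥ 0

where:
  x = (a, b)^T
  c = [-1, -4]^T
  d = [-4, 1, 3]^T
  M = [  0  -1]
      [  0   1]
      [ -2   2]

Infeasible (no feasible solution exists)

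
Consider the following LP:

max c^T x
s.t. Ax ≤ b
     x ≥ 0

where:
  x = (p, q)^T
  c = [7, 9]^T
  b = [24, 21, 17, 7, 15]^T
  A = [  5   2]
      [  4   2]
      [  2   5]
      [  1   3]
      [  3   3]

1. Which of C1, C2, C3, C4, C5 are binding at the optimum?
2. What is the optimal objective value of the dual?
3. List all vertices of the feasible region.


1. C4, C5
2. 37
3. (0, 0), (4.8, 0), (4.667, 0.3333), (4, 1), (0, 2.333)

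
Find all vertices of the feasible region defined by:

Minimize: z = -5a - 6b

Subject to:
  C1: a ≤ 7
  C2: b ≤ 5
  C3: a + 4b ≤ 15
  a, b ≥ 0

(0, 0), (7, 0), (7, 2), (0, 3.75)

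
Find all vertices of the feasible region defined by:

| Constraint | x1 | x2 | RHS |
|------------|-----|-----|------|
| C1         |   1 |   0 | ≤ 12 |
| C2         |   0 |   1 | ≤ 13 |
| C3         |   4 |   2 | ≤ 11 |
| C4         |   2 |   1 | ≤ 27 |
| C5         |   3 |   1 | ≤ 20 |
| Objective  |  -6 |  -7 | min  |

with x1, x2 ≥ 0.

(0, 0), (2.75, 0), (0, 5.5)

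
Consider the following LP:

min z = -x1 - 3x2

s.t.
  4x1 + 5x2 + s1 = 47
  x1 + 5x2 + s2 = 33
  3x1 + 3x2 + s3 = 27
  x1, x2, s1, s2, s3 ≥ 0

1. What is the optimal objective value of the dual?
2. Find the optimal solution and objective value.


1. -21
2. x1 = 3, x2 = 6, z = -21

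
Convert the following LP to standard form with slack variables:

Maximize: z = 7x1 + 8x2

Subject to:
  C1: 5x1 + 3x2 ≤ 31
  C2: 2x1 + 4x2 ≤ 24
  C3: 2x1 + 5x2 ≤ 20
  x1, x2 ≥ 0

max z = 7x1 + 8x2

s.t.
  5x1 + 3x2 + s1 = 31
  2x1 + 4x2 + s2 = 24
  2x1 + 5x2 + s3 = 20
  x1, x2, s1, s2, s3 ≥ 0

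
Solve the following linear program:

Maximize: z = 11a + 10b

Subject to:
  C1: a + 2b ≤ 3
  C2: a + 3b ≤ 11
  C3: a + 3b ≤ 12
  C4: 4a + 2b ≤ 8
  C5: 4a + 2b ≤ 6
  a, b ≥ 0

Evaluate the objective at each vertex of the feasible region:
  z(0, 0) = 0
  z(1.5, 0) = 16.5
  z(1, 1) = 21  ←
  z(0, 1.5) = 15
The maximum is at a = 1, b = 1.

a = 1, b = 1, z = 21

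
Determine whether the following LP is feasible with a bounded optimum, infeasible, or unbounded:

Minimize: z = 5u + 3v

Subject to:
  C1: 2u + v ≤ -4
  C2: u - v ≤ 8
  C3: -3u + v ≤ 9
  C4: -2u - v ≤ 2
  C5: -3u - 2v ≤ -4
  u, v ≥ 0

Infeasible (no feasible solution exists)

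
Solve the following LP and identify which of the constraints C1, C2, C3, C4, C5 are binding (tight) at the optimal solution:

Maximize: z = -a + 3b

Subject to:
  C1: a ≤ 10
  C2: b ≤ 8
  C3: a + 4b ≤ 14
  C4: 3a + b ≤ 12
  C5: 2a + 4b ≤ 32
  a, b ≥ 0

At a = 0, b = 3.5, compute slack b - a·x for each constraint:
  C1: 10 − 0 = 10  (slack)
  C2: 8 − 3.5 = 4.5  (slack)
  C3: 14 − 14 = 0  (binding)
  C4: 12 − 3.5 = 8.5  (slack)
  C5: 32 − 14 = 18  (slack)

Optimal: a = 0, b = 3.5
Binding: C3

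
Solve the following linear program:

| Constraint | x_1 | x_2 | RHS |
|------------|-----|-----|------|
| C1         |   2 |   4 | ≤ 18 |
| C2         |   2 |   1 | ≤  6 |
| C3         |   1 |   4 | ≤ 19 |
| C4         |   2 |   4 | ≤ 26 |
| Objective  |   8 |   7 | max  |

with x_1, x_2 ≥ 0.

Evaluate the objective at each vertex of the feasible region:
  z(0, 0) = 0
  z(3, 0) = 24
  z(1, 4) = 36  ←
  z(0, 4.5) = 31.5
The maximum is at x_1 = 1, x_2 = 4.

x_1 = 1, x_2 = 4, z = 36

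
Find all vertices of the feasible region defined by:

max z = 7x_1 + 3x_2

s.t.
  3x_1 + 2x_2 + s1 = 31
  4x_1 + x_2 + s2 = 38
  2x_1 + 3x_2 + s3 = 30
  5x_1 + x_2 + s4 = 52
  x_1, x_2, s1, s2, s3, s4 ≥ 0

(0, 0), (9.5, 0), (9, 2), (6.6, 5.6), (0, 10)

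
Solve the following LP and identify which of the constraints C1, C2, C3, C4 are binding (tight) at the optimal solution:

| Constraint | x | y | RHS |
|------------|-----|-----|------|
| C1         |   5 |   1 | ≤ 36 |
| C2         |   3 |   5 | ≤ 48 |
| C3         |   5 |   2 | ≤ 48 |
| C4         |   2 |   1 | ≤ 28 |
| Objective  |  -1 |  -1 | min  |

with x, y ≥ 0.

At x = 6, y = 6, compute slack b - a·x for each constraint:
  C1: 36 − 36 = 0  (binding)
  C2: 48 − 48 = 0  (binding)
  C3: 48 − 42 = 6  (slack)
  C4: 28 − 18 = 10  (slack)

Optimal: x = 6, y = 6
Binding: C1, C2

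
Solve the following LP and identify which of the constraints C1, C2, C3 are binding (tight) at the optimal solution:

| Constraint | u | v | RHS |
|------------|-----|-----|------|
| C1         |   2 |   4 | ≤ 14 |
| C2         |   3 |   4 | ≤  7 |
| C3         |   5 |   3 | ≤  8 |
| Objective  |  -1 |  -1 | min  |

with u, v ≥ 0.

At u = 1, v = 1, compute slack b - a·x for each constraint:
  C1: 14 − 6 = 8  (slack)
  C2: 7 − 7 = 0  (binding)
  C3: 8 − 8 = 0  (binding)

Optimal: u = 1, v = 1
Binding: C2, C3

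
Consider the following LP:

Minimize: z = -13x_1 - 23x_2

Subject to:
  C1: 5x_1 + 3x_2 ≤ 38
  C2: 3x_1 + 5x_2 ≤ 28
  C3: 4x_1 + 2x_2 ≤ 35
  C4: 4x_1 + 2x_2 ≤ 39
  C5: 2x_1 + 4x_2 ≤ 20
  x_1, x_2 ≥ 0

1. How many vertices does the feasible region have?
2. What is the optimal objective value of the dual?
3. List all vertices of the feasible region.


1. 5
2. -124
3. (0, 0), (7.6, 0), (6.625, 1.625), (6, 2), (0, 5)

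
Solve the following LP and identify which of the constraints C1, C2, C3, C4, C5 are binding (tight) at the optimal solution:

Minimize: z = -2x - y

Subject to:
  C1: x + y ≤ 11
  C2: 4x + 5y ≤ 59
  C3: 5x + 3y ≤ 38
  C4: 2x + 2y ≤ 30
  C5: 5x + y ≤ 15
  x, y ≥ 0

At x = 1, y = 10, compute slack b - a·x for each constraint:
  C1: 11 − 11 = 0  (binding)
  C2: 59 − 54 = 5  (slack)
  C3: 38 − 35 = 3  (slack)
  C4: 30 − 22 = 8  (slack)
  C5: 15 − 15 = 0  (binding)

Optimal: x = 1, y = 10
Binding: C1, C5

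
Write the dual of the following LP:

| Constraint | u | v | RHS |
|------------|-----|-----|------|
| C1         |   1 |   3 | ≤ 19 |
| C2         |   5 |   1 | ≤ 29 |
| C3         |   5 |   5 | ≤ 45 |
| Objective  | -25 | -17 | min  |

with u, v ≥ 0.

Primal min cᵀx s.t. Ax ≤ b, x ≥ 0  →  Dual max −bᵀy s.t. Aᵀy ≥ −c, y ≥ 0.

Maximize: z = -19y1 - 29y2 - 45y3

Subject to:
  y1 + 5y2 + 5y3 ≥ 25
  3y1 + y2 + 5y3 ≥ 17
  y1, y2, y3 ≥ 0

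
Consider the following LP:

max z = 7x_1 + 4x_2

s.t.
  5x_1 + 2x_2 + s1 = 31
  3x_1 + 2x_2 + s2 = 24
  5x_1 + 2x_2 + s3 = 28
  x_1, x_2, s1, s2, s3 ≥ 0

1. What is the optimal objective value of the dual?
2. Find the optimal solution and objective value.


1. 50
2. x_1 = 2, x_2 = 9, z = 50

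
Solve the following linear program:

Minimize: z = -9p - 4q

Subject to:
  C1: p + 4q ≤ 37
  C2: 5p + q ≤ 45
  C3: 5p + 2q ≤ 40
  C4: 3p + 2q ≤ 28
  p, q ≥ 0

Evaluate the objective at each vertex of the feasible region:
  z(0, 0) = 0
  z(8, 0) = -72
  z(6, 5) = -74  ←
  z(3.8, 8.3) = -67.4
  z(0, 9.25) = -37
The minimum is at p = 6, q = 5.

p = 6, q = 5, z = -74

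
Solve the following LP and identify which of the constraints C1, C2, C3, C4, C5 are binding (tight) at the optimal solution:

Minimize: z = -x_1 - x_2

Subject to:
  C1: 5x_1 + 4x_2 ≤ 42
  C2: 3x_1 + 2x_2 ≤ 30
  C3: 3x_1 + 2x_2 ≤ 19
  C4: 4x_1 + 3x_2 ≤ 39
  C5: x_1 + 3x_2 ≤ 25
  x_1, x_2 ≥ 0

At x_1 = 1, x_2 = 8, compute slack b - a·x for each constraint:
  C1: 42 − 37 = 5  (slack)
  C2: 30 − 19 = 11  (slack)
  C3: 19 − 19 = 0  (binding)
  C4: 39 − 28 = 11  (slack)
  C5: 25 − 25 = 0  (binding)

Optimal: x_1 = 1, x_2 = 8
Binding: C3, C5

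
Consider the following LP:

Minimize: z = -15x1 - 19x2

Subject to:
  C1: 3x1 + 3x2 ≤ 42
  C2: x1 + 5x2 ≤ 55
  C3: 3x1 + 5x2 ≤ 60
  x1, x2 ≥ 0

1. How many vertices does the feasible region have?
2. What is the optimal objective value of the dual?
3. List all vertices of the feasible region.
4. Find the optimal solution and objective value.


1. 5
2. -246
3. (0, 0), (14, 0), (5, 9), (2.5, 10.5), (0, 11)
4. x1 = 5, x2 = 9, z = -246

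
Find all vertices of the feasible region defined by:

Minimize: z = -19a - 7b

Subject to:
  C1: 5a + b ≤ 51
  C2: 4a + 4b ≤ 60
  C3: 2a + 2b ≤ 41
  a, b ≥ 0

(0, 0), (10.2, 0), (9, 6), (0, 15)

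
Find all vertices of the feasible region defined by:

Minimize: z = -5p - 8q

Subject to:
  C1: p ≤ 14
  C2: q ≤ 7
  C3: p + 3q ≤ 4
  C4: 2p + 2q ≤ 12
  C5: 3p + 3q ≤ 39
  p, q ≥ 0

(0, 0), (4, 0), (0, 1.333)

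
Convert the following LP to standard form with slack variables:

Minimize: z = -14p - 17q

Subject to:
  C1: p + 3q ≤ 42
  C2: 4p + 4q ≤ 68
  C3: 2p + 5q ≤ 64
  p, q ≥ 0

min z = -14p - 17q

s.t.
  p + 3q + s1 = 42
  4p + 4q + s2 = 68
  2p + 5q + s3 = 64
  p, q, s1, s2, s3 ≥ 0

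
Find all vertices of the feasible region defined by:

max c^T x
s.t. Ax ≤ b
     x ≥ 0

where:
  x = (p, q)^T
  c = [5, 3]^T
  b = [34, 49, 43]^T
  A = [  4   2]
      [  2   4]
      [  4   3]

(0, 0), (8.5, 0), (4, 9), (2.5, 11), (0, 12.25)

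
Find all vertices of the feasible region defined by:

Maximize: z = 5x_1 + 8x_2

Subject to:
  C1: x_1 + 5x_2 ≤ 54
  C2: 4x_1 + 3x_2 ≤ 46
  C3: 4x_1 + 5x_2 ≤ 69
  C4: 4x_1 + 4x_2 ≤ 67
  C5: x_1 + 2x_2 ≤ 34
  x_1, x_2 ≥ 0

(0, 0), (11.5, 0), (4, 10), (0, 10.8)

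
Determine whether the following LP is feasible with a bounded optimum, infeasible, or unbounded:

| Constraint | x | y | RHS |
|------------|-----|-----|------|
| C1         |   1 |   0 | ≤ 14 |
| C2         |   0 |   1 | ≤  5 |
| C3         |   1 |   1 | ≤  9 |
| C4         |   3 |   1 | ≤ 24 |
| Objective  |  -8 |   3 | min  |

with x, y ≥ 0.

Feasible with a bounded optimal solution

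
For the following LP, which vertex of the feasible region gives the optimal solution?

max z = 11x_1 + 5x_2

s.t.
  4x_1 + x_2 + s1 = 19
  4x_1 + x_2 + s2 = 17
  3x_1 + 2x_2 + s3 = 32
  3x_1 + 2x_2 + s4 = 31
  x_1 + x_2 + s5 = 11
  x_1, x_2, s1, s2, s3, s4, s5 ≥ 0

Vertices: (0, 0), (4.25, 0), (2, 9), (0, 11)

Evaluate the objective at each vertex of the feasible region:
  z(0, 0) = 0
  z(4.25, 0) = 46.75
  z(2, 9) = 67  ←
  z(0, 11) = 55
The maximum is at x_1 = 2, x_2 = 9.

(2, 9)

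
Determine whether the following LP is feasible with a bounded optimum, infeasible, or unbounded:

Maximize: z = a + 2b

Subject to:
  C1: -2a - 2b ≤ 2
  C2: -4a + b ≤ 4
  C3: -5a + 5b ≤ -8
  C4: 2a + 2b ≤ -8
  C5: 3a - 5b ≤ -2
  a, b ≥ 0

Infeasible (no feasible solution exists)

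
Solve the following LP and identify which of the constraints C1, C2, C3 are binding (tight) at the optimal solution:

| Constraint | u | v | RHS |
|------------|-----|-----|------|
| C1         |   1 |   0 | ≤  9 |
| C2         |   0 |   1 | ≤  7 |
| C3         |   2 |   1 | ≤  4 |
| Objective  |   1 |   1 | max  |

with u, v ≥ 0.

At u = 0, v = 4, compute slack b - a·x for each constraint:
  C1: 9 − 0 = 9  (slack)
  C2: 7 − 4 = 3  (slack)
  C3: 4 − 4 = 0  (binding)

Optimal: u = 0, v = 4
Binding: C3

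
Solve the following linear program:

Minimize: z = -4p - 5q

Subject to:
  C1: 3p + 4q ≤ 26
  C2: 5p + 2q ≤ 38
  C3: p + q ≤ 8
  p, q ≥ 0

Evaluate the objective at each vertex of the feasible region:
  z(0, 0) = 0
  z(7.6, 0) = -30.4
  z(7.333, 0.6667) = -32.67
  z(6, 2) = -34  ←
  z(0, 6.5) = -32.5
The minimum is at p = 6, q = 2.

p = 6, q = 2, z = -34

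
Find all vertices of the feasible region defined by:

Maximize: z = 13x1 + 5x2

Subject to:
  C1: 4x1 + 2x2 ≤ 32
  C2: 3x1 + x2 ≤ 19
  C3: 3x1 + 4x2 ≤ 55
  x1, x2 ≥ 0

(0, 0), (6.333, 0), (3, 10), (1.8, 12.4), (0, 13.75)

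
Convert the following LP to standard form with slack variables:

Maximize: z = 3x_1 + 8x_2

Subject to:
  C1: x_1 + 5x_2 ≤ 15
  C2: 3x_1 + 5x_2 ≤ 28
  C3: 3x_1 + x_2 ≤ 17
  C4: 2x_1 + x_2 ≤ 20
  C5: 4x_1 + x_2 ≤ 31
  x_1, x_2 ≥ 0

max z = 3x_1 + 8x_2

s.t.
  x_1 + 5x_2 + s1 = 15
  3x_1 + 5x_2 + s2 = 28
  3x_1 + x_2 + s3 = 17
  2x_1 + x_2 + s4 = 20
  4x_1 + x_2 + s5 = 31
  x_1, x_2, s1, s2, s3, s4, s5 ≥ 0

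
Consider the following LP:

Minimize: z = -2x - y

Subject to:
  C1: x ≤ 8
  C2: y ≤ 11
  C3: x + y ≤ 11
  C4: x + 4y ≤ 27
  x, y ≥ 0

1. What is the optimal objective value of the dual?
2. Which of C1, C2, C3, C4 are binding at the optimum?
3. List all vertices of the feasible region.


1. -19
2. C1, C3
3. (0, 0), (8, 0), (8, 3), (5.667, 5.333), (0, 6.75)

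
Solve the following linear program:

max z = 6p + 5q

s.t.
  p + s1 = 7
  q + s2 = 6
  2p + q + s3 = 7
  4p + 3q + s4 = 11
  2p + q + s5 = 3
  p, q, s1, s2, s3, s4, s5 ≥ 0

Evaluate the objective at each vertex of the feasible region:
  z(0, 0) = 0
  z(1.5, 0) = 9
  z(0, 3) = 15  ←
The maximum is at p = 0, q = 3.

p = 0, q = 3, z = 15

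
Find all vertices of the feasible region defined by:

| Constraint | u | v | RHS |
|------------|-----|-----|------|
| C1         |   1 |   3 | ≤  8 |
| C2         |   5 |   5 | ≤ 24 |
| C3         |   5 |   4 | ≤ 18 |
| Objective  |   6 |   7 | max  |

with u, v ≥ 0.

(0, 0), (3.6, 0), (2, 2), (0, 2.667)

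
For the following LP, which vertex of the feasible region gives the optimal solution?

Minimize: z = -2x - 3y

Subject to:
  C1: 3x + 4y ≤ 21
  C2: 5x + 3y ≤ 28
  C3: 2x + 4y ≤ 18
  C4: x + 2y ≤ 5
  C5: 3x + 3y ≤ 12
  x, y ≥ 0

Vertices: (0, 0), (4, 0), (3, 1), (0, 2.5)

Evaluate the objective at each vertex of the feasible region:
  z(0, 0) = 0
  z(4, 0) = -8
  z(3, 1) = -9  ←
  z(0, 2.5) = -7.5
The minimum is at x = 3, y = 1.

(3, 1)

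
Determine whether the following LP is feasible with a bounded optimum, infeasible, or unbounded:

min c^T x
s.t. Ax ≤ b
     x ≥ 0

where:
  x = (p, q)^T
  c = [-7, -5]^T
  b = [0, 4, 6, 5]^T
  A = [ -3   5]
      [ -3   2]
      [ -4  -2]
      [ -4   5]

Unbounded (objective can decrease without bound)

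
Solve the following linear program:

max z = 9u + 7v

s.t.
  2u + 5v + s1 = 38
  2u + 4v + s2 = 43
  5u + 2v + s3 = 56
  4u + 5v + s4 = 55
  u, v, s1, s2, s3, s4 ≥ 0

Evaluate the objective at each vertex of the feasible region:
  z(0, 0) = 0
  z(11.2, 0) = 100.8
  z(10, 3) = 111  ←
  z(8.5, 4.2) = 105.9
  z(0, 7.6) = 53.2
The maximum is at u = 10, v = 3.

u = 10, v = 3, z = 111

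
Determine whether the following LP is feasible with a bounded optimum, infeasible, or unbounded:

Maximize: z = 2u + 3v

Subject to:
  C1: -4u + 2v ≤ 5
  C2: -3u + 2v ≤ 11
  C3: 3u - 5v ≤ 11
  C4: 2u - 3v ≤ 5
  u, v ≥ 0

Unbounded (objective can increase without bound)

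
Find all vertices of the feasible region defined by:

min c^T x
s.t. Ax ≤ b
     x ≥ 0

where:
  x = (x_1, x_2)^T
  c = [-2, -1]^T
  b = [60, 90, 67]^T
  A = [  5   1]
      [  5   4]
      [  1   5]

(0, 0), (12, 0), (10, 10), (8.667, 11.67), (0, 13.4)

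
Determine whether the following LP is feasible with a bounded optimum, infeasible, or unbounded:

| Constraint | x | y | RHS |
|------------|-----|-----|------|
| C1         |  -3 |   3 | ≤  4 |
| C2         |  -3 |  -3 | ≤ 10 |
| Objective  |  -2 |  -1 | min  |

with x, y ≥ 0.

Unbounded (objective can decrease without bound)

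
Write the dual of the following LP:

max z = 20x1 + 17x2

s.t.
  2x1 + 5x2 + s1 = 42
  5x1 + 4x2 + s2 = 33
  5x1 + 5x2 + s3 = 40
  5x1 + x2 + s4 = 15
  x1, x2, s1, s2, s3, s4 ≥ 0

Primal max cᵀx s.t. Ax ≤ b, x ≥ 0  →  Dual min bᵀy s.t. Aᵀy ≥ c, y ≥ 0.

Minimize: z = 42y1 + 33y2 + 40y3 + 15y4

Subject to:
  2y1 + 5y2 + 5y3 + 5y4 ≥ 20
  5y1 + 4y2 + 5y3 + y4 ≥ 17
  y1, y2, y3, y4 ≥ 0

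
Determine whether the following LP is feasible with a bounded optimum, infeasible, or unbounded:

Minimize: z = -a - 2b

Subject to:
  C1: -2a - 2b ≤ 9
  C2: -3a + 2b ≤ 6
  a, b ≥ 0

Unbounded (objective can decrease without bound)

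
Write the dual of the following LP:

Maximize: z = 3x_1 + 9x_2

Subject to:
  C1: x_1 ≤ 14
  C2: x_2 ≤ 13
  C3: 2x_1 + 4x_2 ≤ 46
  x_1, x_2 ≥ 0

Primal max cᵀx s.t. Ax ≤ b, x ≥ 0  →  Dual min bᵀy s.t. Aᵀy ≥ c, y ≥ 0.

Minimize: z = 14y1 + 13y2 + 46y3

Subject to:
  y1 + 2y3 ≥ 3
  y2 + 4y3 ≥ 9
  y1, y2, y3 ≥ 0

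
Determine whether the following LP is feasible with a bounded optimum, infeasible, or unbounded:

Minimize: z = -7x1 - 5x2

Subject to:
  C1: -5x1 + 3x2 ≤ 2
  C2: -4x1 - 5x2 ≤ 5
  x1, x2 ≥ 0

Unbounded (objective can decrease without bound)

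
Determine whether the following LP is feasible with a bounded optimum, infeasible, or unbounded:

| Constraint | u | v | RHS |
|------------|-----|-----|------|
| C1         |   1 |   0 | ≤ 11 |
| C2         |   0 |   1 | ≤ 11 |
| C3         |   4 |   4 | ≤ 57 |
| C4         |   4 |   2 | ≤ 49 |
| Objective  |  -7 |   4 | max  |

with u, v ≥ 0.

Feasible with a bounded optimal solution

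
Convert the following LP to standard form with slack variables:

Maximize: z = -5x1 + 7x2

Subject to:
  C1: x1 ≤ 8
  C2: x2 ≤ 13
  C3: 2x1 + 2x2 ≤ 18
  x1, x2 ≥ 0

max z = -5x1 + 7x2

s.t.
  x1 + s1 = 8
  x2 + s2 = 13
  2x1 + 2x2 + s3 = 18
  x1, x2, s1, s2, s3 ≥ 0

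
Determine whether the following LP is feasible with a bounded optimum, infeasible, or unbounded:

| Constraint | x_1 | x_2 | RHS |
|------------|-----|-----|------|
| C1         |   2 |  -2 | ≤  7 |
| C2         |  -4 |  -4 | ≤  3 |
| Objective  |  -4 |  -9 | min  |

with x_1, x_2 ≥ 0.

Unbounded (objective can decrease without bound)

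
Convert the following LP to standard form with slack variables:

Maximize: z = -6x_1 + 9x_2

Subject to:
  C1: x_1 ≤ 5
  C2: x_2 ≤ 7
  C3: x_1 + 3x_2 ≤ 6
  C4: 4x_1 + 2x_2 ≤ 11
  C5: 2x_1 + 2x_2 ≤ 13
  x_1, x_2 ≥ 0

max z = -6x_1 + 9x_2

s.t.
  x_1 + s1 = 5
  x_2 + s2 = 7
  x_1 + 3x_2 + s3 = 6
  4x_1 + 2x_2 + s4 = 11
  2x_1 + 2x_2 + s5 = 13
  x_1, x_2, s1, s2, s3, s4, s5 ≥ 0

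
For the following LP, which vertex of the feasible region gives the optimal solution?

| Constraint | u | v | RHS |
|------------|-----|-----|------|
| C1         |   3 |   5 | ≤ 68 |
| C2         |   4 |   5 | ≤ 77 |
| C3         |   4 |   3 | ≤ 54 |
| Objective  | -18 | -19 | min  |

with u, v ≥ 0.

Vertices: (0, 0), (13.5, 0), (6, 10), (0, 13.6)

Evaluate the objective at each vertex of the feasible region:
  z(0, 0) = 0
  z(13.5, 0) = -243
  z(6, 10) = -298  ←
  z(0, 13.6) = -258.4
The minimum is at u = 6, v = 10.

(6, 10)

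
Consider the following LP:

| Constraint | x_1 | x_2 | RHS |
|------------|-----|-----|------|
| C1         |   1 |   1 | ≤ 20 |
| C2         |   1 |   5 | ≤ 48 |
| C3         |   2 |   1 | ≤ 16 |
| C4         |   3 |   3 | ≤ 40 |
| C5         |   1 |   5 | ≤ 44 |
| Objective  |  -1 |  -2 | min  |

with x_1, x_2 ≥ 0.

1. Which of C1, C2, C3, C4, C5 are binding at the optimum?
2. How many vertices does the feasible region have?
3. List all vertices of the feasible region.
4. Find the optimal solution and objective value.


1. C3, C5
2. 4
3. (0, 0), (8, 0), (4, 8), (0, 8.8)
4. x_1 = 4, x_2 = 8, z = -20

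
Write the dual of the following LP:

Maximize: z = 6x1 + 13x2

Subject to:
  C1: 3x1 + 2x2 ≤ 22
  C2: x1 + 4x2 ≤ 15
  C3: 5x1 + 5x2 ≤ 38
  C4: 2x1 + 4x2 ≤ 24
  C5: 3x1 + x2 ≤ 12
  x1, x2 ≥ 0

Primal max cᵀx s.t. Ax ≤ b, x ≥ 0  →  Dual min bᵀy s.t. Aᵀy ≥ c, y ≥ 0.

Minimize: z = 22y1 + 15y2 + 38y3 + 24y4 + 12y5

Subject to:
  3y1 + y2 + 5y3 + 2y4 + 3y5 ≥ 6
  2y1 + 4y2 + 5y3 + 4y4 + y5 ≥ 13
  y1, y2, y3, y4, y5 ≥ 0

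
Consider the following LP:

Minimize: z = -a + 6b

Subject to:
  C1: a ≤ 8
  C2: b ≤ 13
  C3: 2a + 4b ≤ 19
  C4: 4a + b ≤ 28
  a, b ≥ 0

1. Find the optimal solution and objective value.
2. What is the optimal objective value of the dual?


1. a = 7, b = 0, z = -7
2. -7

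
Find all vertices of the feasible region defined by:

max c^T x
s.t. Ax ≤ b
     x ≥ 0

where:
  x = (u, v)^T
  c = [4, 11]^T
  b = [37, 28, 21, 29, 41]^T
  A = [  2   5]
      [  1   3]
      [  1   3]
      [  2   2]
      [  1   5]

(0, 0), (14.5, 0), (11.83, 2.667), (6, 5), (0, 7)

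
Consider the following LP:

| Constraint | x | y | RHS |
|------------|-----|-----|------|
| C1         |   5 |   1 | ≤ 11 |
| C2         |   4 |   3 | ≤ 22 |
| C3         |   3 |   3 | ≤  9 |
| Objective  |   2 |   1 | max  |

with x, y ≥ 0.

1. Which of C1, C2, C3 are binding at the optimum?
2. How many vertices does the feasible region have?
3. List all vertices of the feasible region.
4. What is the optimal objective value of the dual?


1. C1, C3
2. 4
3. (0, 0), (2.2, 0), (2, 1), (0, 3)
4. 5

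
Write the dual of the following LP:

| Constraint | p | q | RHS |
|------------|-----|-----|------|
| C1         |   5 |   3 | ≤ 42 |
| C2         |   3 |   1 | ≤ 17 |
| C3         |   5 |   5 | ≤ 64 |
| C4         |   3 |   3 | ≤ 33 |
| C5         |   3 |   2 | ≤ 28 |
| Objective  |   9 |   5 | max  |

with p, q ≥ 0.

Primal max cᵀx s.t. Ax ≤ b, x ≥ 0  →  Dual min bᵀy s.t. Aᵀy ≥ c, y ≥ 0.

Minimize: z = 42y1 + 17y2 + 64y3 + 33y4 + 28y5

Subject to:
  5y1 + 3y2 + 5y3 + 3y4 + 3y5 ≥ 9
  3y1 + y2 + 5y3 + 3y4 + 2y5 ≥ 5
  y1, y2, y3, y4, y5 ≥ 0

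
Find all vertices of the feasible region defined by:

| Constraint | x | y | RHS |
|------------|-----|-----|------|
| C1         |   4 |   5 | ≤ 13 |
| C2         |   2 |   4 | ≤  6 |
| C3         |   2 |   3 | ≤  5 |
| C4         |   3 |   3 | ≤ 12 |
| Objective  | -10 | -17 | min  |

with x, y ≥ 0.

(0, 0), (2.5, 0), (1, 1), (0, 1.5)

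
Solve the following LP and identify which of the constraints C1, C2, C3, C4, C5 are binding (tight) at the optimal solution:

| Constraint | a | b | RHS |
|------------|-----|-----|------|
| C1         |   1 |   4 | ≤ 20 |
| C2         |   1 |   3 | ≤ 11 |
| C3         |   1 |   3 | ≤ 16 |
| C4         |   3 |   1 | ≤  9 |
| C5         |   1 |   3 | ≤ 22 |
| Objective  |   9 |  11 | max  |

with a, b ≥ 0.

At a = 2, b = 3, compute slack b - a·x for each constraint:
  C1: 20 − 14 = 6  (slack)
  C2: 11 − 11 = 0  (binding)
  C3: 16 − 11 = 5  (slack)
  C4: 9 − 9 = 0  (binding)
  C5: 22 − 11 = 11  (slack)

Optimal: a = 2, b = 3
Binding: C2, C4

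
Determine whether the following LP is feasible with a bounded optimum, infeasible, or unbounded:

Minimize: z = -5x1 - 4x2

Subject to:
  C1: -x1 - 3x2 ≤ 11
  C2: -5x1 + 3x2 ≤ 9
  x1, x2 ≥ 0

Unbounded (objective can decrease without bound)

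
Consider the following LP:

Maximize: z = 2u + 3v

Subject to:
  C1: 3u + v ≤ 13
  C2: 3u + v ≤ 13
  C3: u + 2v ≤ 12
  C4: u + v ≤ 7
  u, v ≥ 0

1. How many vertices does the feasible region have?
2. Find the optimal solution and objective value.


1. 5
2. u = 2, v = 5, z = 19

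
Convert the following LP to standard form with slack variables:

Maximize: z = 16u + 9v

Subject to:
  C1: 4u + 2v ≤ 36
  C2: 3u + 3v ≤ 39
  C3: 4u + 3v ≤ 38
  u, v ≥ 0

max z = 16u + 9v

s.t.
  4u + 2v + s1 = 36
  3u + 3v + s2 = 39
  4u + 3v + s3 = 38
  u, v, s1, s2, s3 ≥ 0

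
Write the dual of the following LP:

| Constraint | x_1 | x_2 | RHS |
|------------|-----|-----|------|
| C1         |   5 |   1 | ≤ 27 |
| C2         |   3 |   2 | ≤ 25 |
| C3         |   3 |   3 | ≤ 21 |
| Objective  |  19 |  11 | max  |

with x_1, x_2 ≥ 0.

Primal max cᵀx s.t. Ax ≤ b, x ≥ 0  →  Dual min bᵀy s.t. Aᵀy ≥ c, y ≥ 0.

Minimize: z = 27y1 + 25y2 + 21y3

Subject to:
  5y1 + 3y2 + 3y3 ≥ 19
  y1 + 2y2 + 3y3 ≥ 11
  y1, y2, y3 ≥ 0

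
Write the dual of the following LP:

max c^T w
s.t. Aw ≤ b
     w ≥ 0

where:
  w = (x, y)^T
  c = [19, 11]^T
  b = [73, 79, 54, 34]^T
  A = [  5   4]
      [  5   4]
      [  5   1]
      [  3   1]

Primal max cᵀx s.t. Ax ≤ b, x ≥ 0  →  Dual min bᵀy s.t. Aᵀy ≥ c, y ≥ 0.

Minimize: z = 73y1 + 79y2 + 54y3 + 34y4

Subject to:
  5y1 + 5y2 + 5y3 + 3y4 ≥ 19
  4y1 + 4y2 + y3 + y4 ≥ 11
  y1, y2, y3, y4 ≥ 0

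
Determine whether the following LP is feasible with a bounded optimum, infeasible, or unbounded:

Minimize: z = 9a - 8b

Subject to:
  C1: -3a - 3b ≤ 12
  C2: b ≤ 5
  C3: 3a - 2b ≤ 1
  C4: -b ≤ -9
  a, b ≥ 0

Infeasible (no feasible solution exists)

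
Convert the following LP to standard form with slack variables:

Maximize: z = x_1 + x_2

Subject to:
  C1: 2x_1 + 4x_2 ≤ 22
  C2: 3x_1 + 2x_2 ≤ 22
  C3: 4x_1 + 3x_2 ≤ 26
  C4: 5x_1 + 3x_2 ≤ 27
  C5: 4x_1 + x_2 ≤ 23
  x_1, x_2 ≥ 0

max z = x_1 + x_2

s.t.
  2x_1 + 4x_2 + s1 = 22
  3x_1 + 2x_2 + s2 = 22
  4x_1 + 3x_2 + s3 = 26
  5x_1 + 3x_2 + s4 = 27
  4x_1 + x_2 + s5 = 23
  x_1, x_2, s1, s2, s3, s4, s5 ≥ 0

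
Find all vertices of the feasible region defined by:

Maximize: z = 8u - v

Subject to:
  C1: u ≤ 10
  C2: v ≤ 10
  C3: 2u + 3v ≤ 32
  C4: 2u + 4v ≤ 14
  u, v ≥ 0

(0, 0), (7, 0), (0, 3.5)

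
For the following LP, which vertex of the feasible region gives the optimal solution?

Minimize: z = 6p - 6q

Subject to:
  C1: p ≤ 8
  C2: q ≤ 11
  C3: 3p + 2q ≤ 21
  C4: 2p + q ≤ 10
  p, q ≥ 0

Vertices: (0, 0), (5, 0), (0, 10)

Evaluate the objective at each vertex of the feasible region:
  z(0, 0) = 0
  z(5, 0) = 30
  z(0, 10) = -60  ←
The minimum is at p = 0, q = 10.

(0, 10)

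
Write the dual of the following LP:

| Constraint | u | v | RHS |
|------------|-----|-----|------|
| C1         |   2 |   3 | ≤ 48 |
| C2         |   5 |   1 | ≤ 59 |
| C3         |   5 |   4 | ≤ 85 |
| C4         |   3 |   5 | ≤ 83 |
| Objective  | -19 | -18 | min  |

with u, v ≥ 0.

Primal min cᵀx s.t. Ax ≤ b, x ≥ 0  →  Dual max −bᵀy s.t. Aᵀy ≥ −c, y ≥ 0.

Maximize: z = -48y1 - 59y2 - 85y3 - 83y4

Subject to:
  2y1 + 5y2 + 5y3 + 3y4 ≥ 19
  3y1 + y2 + 4y3 + 5y4 ≥ 18
  y1, y2, y3, y4 ≥ 0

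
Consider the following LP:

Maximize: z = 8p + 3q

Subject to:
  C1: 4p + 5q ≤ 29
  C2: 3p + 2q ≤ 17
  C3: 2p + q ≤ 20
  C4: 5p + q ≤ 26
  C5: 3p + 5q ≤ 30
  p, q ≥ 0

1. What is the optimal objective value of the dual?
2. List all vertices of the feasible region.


1. 43
2. (0, 0), (5.2, 0), (5, 1), (3.857, 2.714), (0, 5.8)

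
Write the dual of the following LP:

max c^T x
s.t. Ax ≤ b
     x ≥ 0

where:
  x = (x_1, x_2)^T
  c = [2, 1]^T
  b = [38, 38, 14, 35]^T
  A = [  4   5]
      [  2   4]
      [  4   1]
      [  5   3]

Primal max cᵀx s.t. Ax ≤ b, x ≥ 0  →  Dual min bᵀy s.t. Aᵀy ≥ c, y ≥ 0.

Minimize: z = 38y1 + 38y2 + 14y3 + 35y4

Subject to:
  4y1 + 2y2 + 4y3 + 5y4 ≥ 2
  5y1 + 4y2 + y3 + 3y4 ≥ 1
  y1, y2, y3, y4 ≥ 0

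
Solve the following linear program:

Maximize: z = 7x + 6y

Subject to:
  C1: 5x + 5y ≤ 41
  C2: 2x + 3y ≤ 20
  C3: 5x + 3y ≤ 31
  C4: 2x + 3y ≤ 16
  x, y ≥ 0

Evaluate the objective at each vertex of the feasible region:
  z(0, 0) = 0
  z(6.2, 0) = 43.4
  z(5, 2) = 47  ←
  z(0, 5.333) = 32
The maximum is at x = 5, y = 2.

x = 5, y = 2, z = 47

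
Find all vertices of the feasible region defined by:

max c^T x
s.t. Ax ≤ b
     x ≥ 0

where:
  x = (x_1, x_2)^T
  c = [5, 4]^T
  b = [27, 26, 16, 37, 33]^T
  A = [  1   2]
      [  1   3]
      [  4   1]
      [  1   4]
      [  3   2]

(0, 0), (4, 0), (2, 8), (0, 8.667)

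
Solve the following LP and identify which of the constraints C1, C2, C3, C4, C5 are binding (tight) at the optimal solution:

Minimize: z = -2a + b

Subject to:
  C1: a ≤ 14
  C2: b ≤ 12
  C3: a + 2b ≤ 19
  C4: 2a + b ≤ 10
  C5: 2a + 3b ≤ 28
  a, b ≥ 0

At a = 5, b = 0, compute slack b - a·x for each constraint:
  C1: 14 − 5 = 9  (slack)
  C2: 12 − 0 = 12  (slack)
  C3: 19 − 5 = 14  (slack)
  C4: 10 − 10 = 0  (binding)
  C5: 28 − 10 = 18  (slack)

Optimal: a = 5, b = 0
Binding: C4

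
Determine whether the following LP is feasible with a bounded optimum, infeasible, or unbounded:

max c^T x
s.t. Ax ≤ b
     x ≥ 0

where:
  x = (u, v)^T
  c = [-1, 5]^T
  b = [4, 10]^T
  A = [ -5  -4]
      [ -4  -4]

Unbounded (objective can increase without bound)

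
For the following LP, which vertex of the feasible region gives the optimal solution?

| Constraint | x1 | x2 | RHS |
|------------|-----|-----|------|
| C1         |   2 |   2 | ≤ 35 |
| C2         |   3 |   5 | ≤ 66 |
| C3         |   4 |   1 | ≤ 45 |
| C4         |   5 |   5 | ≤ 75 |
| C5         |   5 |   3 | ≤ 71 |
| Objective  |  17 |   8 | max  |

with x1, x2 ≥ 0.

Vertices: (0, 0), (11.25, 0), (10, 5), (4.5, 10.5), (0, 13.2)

Evaluate the objective at each vertex of the feasible region:
  z(0, 0) = 0
  z(11.25, 0) = 191.2
  z(10, 5) = 210  ←
  z(4.5, 10.5) = 160.5
  z(0, 13.2) = 105.6
The maximum is at x1 = 10, x2 = 5.

(10, 5)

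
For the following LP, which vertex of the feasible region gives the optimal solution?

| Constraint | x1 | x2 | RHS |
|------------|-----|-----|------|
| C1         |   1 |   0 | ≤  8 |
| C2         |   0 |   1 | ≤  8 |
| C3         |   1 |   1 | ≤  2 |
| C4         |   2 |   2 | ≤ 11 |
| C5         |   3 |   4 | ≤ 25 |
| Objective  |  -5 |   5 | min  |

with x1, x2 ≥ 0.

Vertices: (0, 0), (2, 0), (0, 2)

Evaluate the objective at each vertex of the feasible region:
  z(0, 0) = 0
  z(2, 0) = -10  ←
  z(0, 2) = 10
The minimum is at x1 = 2, x2 = 0.

(2, 0)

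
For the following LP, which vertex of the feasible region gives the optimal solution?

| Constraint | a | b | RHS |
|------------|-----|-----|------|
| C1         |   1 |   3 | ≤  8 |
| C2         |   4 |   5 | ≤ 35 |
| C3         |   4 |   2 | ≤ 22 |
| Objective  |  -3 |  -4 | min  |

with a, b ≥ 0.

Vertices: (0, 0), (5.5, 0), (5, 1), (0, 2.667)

Evaluate the objective at each vertex of the feasible region:
  z(0, 0) = 0
  z(5.5, 0) = -16.5
  z(5, 1) = -19  ←
  z(0, 2.667) = -10.67
The minimum is at a = 5, b = 1.

(5, 1)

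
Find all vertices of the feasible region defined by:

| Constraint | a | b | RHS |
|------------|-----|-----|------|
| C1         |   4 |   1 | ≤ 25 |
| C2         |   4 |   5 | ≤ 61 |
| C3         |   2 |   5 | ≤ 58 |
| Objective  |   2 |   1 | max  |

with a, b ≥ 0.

(0, 0), (6.25, 0), (4, 9), (1.5, 11), (0, 11.6)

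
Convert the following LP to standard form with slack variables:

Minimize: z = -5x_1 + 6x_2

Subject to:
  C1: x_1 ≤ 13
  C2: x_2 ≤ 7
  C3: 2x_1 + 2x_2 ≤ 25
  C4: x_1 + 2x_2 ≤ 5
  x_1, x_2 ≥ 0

min z = -5x_1 + 6x_2

s.t.
  x_1 + s1 = 13
  x_2 + s2 = 7
  2x_1 + 2x_2 + s3 = 25
  x_1 + 2x_2 + s4 = 5
  x_1, x_2, s1, s2, s3, s4 ≥ 0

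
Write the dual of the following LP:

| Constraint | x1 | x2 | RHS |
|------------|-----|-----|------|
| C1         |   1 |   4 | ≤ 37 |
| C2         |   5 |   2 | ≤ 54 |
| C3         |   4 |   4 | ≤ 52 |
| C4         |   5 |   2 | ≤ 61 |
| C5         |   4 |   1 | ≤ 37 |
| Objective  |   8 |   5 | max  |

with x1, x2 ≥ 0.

Primal max cᵀx s.t. Ax ≤ b, x ≥ 0  →  Dual min bᵀy s.t. Aᵀy ≥ c, y ≥ 0.

Minimize: z = 37y1 + 54y2 + 52y3 + 61y4 + 37y5

Subject to:
  y1 + 5y2 + 4y3 + 5y4 + 4y5 ≥ 8
  4y1 + 2y2 + 4y3 + 2y4 + y5 ≥ 5
  y1, y2, y3, y4, y5 ≥ 0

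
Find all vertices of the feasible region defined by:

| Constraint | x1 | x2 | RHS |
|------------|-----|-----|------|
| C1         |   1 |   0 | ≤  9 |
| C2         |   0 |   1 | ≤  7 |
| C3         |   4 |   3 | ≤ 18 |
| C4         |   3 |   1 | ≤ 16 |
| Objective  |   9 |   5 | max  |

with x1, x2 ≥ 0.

(0, 0), (4.5, 0), (0, 6)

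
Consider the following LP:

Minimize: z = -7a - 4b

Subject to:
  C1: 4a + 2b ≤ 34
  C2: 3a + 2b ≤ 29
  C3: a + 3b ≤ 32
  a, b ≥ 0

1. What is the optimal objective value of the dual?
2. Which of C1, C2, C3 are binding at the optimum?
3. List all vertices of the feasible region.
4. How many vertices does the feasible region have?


1. -63
2. C1, C2
3. (0, 0), (8.5, 0), (5, 7), (3.286, 9.571), (0, 10.67)
4. 5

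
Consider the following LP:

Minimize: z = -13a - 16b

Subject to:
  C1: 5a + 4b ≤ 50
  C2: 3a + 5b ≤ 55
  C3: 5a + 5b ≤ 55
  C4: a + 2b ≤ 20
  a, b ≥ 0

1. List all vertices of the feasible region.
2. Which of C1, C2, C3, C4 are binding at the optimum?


1. (0, 0), (10, 0), (6, 5), (2, 9), (0, 10)
2. C3, C4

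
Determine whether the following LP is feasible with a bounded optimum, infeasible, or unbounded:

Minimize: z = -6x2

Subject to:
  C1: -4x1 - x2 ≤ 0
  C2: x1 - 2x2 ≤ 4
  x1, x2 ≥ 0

Unbounded (objective can decrease without bound)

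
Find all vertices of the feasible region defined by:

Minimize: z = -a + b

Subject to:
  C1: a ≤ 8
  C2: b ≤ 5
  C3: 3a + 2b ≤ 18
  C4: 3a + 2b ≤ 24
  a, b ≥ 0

(0, 0), (6, 0), (2.667, 5), (0, 5)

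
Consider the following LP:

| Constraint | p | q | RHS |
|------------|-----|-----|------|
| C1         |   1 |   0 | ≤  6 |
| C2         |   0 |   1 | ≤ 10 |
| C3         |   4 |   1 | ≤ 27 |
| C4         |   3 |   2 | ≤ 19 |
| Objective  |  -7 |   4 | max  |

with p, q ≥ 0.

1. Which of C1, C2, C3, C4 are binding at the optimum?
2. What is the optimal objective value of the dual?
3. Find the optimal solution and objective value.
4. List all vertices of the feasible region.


1. C4
2. 38
3. p = 0, q = 9.5, z = 38
4. (0, 0), (6, 0), (6, 0.5), (0, 9.5)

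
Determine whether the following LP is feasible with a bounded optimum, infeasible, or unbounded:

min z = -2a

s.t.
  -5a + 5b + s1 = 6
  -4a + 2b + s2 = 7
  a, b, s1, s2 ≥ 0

Unbounded (objective can decrease without bound)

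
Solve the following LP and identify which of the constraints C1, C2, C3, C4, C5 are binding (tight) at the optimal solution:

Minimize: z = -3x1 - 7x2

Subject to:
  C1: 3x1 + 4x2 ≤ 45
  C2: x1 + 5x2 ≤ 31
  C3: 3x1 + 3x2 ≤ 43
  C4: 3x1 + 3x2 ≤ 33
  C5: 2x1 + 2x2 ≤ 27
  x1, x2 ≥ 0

At x1 = 6, x2 = 5, compute slack b - a·x for each constraint:
  C1: 45 − 38 = 7  (slack)
  C2: 31 − 31 = 0  (binding)
  C3: 43 − 33 = 10  (slack)
  C4: 33 − 33 = 0  (binding)
  C5: 27 − 22 = 5  (slack)

Optimal: x1 = 6, x2 = 5
Binding: C2, C4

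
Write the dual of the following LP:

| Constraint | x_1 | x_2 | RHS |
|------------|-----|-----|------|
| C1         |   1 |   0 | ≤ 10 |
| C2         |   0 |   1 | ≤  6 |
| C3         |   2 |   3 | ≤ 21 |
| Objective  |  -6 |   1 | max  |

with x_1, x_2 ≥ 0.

Primal max cᵀx s.t. Ax ≤ b, x ≥ 0  →  Dual min bᵀy s.t. Aᵀy ≥ c, y ≥ 0.

Minimize: z = 10y1 + 6y2 + 21y3

Subject to:
  y1 + 2y3 ≥ -6
  y2 + 3y3 ≥ 1
  y1, y2, y3 ≥ 0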